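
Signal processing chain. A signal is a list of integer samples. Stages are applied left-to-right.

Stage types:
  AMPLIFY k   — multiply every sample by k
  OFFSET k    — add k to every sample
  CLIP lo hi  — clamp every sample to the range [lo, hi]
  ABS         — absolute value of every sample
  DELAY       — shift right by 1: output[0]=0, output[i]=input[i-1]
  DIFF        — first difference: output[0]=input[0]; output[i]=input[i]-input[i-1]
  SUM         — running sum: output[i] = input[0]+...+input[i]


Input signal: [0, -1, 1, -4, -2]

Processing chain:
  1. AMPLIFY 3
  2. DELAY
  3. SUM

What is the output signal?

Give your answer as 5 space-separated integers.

Answer: 0 0 -3 0 -12

Derivation:
Input: [0, -1, 1, -4, -2]
Stage 1 (AMPLIFY 3): 0*3=0, -1*3=-3, 1*3=3, -4*3=-12, -2*3=-6 -> [0, -3, 3, -12, -6]
Stage 2 (DELAY): [0, 0, -3, 3, -12] = [0, 0, -3, 3, -12] -> [0, 0, -3, 3, -12]
Stage 3 (SUM): sum[0..0]=0, sum[0..1]=0, sum[0..2]=-3, sum[0..3]=0, sum[0..4]=-12 -> [0, 0, -3, 0, -12]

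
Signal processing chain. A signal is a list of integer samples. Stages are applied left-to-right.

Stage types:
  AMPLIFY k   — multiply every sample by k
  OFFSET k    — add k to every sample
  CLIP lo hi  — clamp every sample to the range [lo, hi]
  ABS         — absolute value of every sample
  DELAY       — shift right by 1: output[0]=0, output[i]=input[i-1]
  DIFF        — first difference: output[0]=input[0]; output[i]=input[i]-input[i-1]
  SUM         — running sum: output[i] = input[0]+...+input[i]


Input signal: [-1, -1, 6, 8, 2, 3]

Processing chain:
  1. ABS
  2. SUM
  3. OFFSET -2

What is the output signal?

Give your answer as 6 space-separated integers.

Answer: -1 0 6 14 16 19

Derivation:
Input: [-1, -1, 6, 8, 2, 3]
Stage 1 (ABS): |-1|=1, |-1|=1, |6|=6, |8|=8, |2|=2, |3|=3 -> [1, 1, 6, 8, 2, 3]
Stage 2 (SUM): sum[0..0]=1, sum[0..1]=2, sum[0..2]=8, sum[0..3]=16, sum[0..4]=18, sum[0..5]=21 -> [1, 2, 8, 16, 18, 21]
Stage 3 (OFFSET -2): 1+-2=-1, 2+-2=0, 8+-2=6, 16+-2=14, 18+-2=16, 21+-2=19 -> [-1, 0, 6, 14, 16, 19]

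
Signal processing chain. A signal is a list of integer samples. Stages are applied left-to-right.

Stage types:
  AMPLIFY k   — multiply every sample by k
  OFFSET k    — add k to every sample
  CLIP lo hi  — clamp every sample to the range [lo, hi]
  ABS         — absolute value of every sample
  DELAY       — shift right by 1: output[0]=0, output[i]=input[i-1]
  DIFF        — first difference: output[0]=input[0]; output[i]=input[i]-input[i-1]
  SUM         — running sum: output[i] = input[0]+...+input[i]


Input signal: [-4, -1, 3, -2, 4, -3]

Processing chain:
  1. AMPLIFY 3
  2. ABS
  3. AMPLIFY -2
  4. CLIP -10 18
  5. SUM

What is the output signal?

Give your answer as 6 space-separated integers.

Input: [-4, -1, 3, -2, 4, -3]
Stage 1 (AMPLIFY 3): -4*3=-12, -1*3=-3, 3*3=9, -2*3=-6, 4*3=12, -3*3=-9 -> [-12, -3, 9, -6, 12, -9]
Stage 2 (ABS): |-12|=12, |-3|=3, |9|=9, |-6|=6, |12|=12, |-9|=9 -> [12, 3, 9, 6, 12, 9]
Stage 3 (AMPLIFY -2): 12*-2=-24, 3*-2=-6, 9*-2=-18, 6*-2=-12, 12*-2=-24, 9*-2=-18 -> [-24, -6, -18, -12, -24, -18]
Stage 4 (CLIP -10 18): clip(-24,-10,18)=-10, clip(-6,-10,18)=-6, clip(-18,-10,18)=-10, clip(-12,-10,18)=-10, clip(-24,-10,18)=-10, clip(-18,-10,18)=-10 -> [-10, -6, -10, -10, -10, -10]
Stage 5 (SUM): sum[0..0]=-10, sum[0..1]=-16, sum[0..2]=-26, sum[0..3]=-36, sum[0..4]=-46, sum[0..5]=-56 -> [-10, -16, -26, -36, -46, -56]

Answer: -10 -16 -26 -36 -46 -56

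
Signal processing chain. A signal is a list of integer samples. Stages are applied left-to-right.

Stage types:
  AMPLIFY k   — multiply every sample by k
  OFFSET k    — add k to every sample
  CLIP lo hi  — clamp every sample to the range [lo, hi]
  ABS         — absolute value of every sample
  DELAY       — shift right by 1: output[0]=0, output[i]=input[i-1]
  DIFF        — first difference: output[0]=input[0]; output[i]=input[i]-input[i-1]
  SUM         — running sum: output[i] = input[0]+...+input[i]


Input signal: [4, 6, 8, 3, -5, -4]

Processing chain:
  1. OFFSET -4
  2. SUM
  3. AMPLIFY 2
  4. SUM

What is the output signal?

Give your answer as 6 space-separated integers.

Answer: 0 4 16 26 18 -6

Derivation:
Input: [4, 6, 8, 3, -5, -4]
Stage 1 (OFFSET -4): 4+-4=0, 6+-4=2, 8+-4=4, 3+-4=-1, -5+-4=-9, -4+-4=-8 -> [0, 2, 4, -1, -9, -8]
Stage 2 (SUM): sum[0..0]=0, sum[0..1]=2, sum[0..2]=6, sum[0..3]=5, sum[0..4]=-4, sum[0..5]=-12 -> [0, 2, 6, 5, -4, -12]
Stage 3 (AMPLIFY 2): 0*2=0, 2*2=4, 6*2=12, 5*2=10, -4*2=-8, -12*2=-24 -> [0, 4, 12, 10, -8, -24]
Stage 4 (SUM): sum[0..0]=0, sum[0..1]=4, sum[0..2]=16, sum[0..3]=26, sum[0..4]=18, sum[0..5]=-6 -> [0, 4, 16, 26, 18, -6]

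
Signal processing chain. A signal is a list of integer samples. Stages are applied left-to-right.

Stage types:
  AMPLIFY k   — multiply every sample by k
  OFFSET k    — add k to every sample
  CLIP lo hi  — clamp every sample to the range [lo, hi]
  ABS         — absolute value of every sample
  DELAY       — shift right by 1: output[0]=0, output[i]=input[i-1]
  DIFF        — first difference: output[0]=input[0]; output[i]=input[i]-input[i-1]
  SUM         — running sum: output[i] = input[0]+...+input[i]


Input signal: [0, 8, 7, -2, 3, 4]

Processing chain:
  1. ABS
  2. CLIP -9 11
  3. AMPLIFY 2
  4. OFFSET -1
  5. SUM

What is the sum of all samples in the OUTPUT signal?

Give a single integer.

Answer: 147

Derivation:
Input: [0, 8, 7, -2, 3, 4]
Stage 1 (ABS): |0|=0, |8|=8, |7|=7, |-2|=2, |3|=3, |4|=4 -> [0, 8, 7, 2, 3, 4]
Stage 2 (CLIP -9 11): clip(0,-9,11)=0, clip(8,-9,11)=8, clip(7,-9,11)=7, clip(2,-9,11)=2, clip(3,-9,11)=3, clip(4,-9,11)=4 -> [0, 8, 7, 2, 3, 4]
Stage 3 (AMPLIFY 2): 0*2=0, 8*2=16, 7*2=14, 2*2=4, 3*2=6, 4*2=8 -> [0, 16, 14, 4, 6, 8]
Stage 4 (OFFSET -1): 0+-1=-1, 16+-1=15, 14+-1=13, 4+-1=3, 6+-1=5, 8+-1=7 -> [-1, 15, 13, 3, 5, 7]
Stage 5 (SUM): sum[0..0]=-1, sum[0..1]=14, sum[0..2]=27, sum[0..3]=30, sum[0..4]=35, sum[0..5]=42 -> [-1, 14, 27, 30, 35, 42]
Output sum: 147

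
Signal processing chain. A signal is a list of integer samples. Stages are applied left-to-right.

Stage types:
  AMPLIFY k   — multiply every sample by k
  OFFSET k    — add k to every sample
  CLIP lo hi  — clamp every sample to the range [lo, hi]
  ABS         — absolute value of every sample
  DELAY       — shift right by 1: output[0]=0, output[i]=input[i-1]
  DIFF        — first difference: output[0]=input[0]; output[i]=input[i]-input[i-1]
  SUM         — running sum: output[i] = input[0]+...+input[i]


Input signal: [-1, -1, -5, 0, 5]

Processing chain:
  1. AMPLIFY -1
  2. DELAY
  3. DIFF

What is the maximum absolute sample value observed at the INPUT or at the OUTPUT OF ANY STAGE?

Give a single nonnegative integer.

Input: [-1, -1, -5, 0, 5] (max |s|=5)
Stage 1 (AMPLIFY -1): -1*-1=1, -1*-1=1, -5*-1=5, 0*-1=0, 5*-1=-5 -> [1, 1, 5, 0, -5] (max |s|=5)
Stage 2 (DELAY): [0, 1, 1, 5, 0] = [0, 1, 1, 5, 0] -> [0, 1, 1, 5, 0] (max |s|=5)
Stage 3 (DIFF): s[0]=0, 1-0=1, 1-1=0, 5-1=4, 0-5=-5 -> [0, 1, 0, 4, -5] (max |s|=5)
Overall max amplitude: 5

Answer: 5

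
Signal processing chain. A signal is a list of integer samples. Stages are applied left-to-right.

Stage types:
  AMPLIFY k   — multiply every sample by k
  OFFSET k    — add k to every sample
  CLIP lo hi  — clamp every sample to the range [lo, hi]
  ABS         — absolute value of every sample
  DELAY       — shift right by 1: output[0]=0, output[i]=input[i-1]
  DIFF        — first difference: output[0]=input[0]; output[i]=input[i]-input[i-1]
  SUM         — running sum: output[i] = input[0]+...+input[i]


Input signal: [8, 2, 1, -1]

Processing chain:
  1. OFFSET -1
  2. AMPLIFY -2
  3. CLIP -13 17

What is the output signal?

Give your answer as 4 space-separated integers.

Input: [8, 2, 1, -1]
Stage 1 (OFFSET -1): 8+-1=7, 2+-1=1, 1+-1=0, -1+-1=-2 -> [7, 1, 0, -2]
Stage 2 (AMPLIFY -2): 7*-2=-14, 1*-2=-2, 0*-2=0, -2*-2=4 -> [-14, -2, 0, 4]
Stage 3 (CLIP -13 17): clip(-14,-13,17)=-13, clip(-2,-13,17)=-2, clip(0,-13,17)=0, clip(4,-13,17)=4 -> [-13, -2, 0, 4]

Answer: -13 -2 0 4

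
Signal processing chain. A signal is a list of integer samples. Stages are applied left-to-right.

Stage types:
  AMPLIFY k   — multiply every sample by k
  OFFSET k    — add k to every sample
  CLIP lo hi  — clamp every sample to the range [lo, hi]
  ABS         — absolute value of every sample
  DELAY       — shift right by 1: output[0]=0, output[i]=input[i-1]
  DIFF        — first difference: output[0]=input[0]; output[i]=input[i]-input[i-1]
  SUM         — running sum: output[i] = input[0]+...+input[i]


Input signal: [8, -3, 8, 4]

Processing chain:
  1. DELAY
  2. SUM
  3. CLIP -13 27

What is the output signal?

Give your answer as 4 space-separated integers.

Answer: 0 8 5 13

Derivation:
Input: [8, -3, 8, 4]
Stage 1 (DELAY): [0, 8, -3, 8] = [0, 8, -3, 8] -> [0, 8, -3, 8]
Stage 2 (SUM): sum[0..0]=0, sum[0..1]=8, sum[0..2]=5, sum[0..3]=13 -> [0, 8, 5, 13]
Stage 3 (CLIP -13 27): clip(0,-13,27)=0, clip(8,-13,27)=8, clip(5,-13,27)=5, clip(13,-13,27)=13 -> [0, 8, 5, 13]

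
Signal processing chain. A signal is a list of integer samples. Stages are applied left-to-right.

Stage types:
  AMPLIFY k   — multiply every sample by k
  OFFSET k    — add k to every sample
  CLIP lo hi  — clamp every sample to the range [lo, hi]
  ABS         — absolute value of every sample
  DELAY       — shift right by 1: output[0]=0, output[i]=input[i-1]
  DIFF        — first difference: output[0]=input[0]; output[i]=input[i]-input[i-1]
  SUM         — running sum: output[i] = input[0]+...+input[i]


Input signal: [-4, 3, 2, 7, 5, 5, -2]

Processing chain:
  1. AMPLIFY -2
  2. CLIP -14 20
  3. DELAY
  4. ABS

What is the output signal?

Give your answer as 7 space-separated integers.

Answer: 0 8 6 4 14 10 10

Derivation:
Input: [-4, 3, 2, 7, 5, 5, -2]
Stage 1 (AMPLIFY -2): -4*-2=8, 3*-2=-6, 2*-2=-4, 7*-2=-14, 5*-2=-10, 5*-2=-10, -2*-2=4 -> [8, -6, -4, -14, -10, -10, 4]
Stage 2 (CLIP -14 20): clip(8,-14,20)=8, clip(-6,-14,20)=-6, clip(-4,-14,20)=-4, clip(-14,-14,20)=-14, clip(-10,-14,20)=-10, clip(-10,-14,20)=-10, clip(4,-14,20)=4 -> [8, -6, -4, -14, -10, -10, 4]
Stage 3 (DELAY): [0, 8, -6, -4, -14, -10, -10] = [0, 8, -6, -4, -14, -10, -10] -> [0, 8, -6, -4, -14, -10, -10]
Stage 4 (ABS): |0|=0, |8|=8, |-6|=6, |-4|=4, |-14|=14, |-10|=10, |-10|=10 -> [0, 8, 6, 4, 14, 10, 10]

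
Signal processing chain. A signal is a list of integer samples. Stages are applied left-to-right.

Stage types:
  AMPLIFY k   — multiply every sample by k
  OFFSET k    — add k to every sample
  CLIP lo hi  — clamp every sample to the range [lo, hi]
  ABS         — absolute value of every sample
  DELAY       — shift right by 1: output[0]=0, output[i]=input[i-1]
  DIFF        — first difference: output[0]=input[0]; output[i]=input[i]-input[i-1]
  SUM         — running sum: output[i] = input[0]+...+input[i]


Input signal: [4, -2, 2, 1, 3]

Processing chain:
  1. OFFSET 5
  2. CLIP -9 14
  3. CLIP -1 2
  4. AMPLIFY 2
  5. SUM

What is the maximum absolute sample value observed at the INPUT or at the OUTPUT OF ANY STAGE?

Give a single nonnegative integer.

Input: [4, -2, 2, 1, 3] (max |s|=4)
Stage 1 (OFFSET 5): 4+5=9, -2+5=3, 2+5=7, 1+5=6, 3+5=8 -> [9, 3, 7, 6, 8] (max |s|=9)
Stage 2 (CLIP -9 14): clip(9,-9,14)=9, clip(3,-9,14)=3, clip(7,-9,14)=7, clip(6,-9,14)=6, clip(8,-9,14)=8 -> [9, 3, 7, 6, 8] (max |s|=9)
Stage 3 (CLIP -1 2): clip(9,-1,2)=2, clip(3,-1,2)=2, clip(7,-1,2)=2, clip(6,-1,2)=2, clip(8,-1,2)=2 -> [2, 2, 2, 2, 2] (max |s|=2)
Stage 4 (AMPLIFY 2): 2*2=4, 2*2=4, 2*2=4, 2*2=4, 2*2=4 -> [4, 4, 4, 4, 4] (max |s|=4)
Stage 5 (SUM): sum[0..0]=4, sum[0..1]=8, sum[0..2]=12, sum[0..3]=16, sum[0..4]=20 -> [4, 8, 12, 16, 20] (max |s|=20)
Overall max amplitude: 20

Answer: 20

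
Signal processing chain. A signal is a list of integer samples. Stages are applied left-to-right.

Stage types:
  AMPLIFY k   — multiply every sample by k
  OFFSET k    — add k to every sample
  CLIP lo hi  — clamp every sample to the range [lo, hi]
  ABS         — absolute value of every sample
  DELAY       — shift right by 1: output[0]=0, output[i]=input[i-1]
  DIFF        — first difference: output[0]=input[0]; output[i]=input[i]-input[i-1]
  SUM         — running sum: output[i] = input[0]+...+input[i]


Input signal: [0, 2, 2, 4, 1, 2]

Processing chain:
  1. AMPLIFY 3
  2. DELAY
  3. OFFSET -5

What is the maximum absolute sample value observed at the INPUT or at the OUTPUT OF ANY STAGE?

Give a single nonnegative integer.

Answer: 12

Derivation:
Input: [0, 2, 2, 4, 1, 2] (max |s|=4)
Stage 1 (AMPLIFY 3): 0*3=0, 2*3=6, 2*3=6, 4*3=12, 1*3=3, 2*3=6 -> [0, 6, 6, 12, 3, 6] (max |s|=12)
Stage 2 (DELAY): [0, 0, 6, 6, 12, 3] = [0, 0, 6, 6, 12, 3] -> [0, 0, 6, 6, 12, 3] (max |s|=12)
Stage 3 (OFFSET -5): 0+-5=-5, 0+-5=-5, 6+-5=1, 6+-5=1, 12+-5=7, 3+-5=-2 -> [-5, -5, 1, 1, 7, -2] (max |s|=7)
Overall max amplitude: 12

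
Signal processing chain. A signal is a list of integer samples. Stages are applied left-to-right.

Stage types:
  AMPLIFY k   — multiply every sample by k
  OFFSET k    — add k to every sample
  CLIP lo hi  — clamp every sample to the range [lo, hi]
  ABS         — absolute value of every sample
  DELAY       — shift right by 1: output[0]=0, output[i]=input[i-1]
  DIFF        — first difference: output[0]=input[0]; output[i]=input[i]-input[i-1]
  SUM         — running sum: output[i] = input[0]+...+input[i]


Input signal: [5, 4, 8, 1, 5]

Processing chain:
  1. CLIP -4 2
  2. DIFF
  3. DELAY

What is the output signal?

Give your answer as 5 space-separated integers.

Answer: 0 2 0 0 -1

Derivation:
Input: [5, 4, 8, 1, 5]
Stage 1 (CLIP -4 2): clip(5,-4,2)=2, clip(4,-4,2)=2, clip(8,-4,2)=2, clip(1,-4,2)=1, clip(5,-4,2)=2 -> [2, 2, 2, 1, 2]
Stage 2 (DIFF): s[0]=2, 2-2=0, 2-2=0, 1-2=-1, 2-1=1 -> [2, 0, 0, -1, 1]
Stage 3 (DELAY): [0, 2, 0, 0, -1] = [0, 2, 0, 0, -1] -> [0, 2, 0, 0, -1]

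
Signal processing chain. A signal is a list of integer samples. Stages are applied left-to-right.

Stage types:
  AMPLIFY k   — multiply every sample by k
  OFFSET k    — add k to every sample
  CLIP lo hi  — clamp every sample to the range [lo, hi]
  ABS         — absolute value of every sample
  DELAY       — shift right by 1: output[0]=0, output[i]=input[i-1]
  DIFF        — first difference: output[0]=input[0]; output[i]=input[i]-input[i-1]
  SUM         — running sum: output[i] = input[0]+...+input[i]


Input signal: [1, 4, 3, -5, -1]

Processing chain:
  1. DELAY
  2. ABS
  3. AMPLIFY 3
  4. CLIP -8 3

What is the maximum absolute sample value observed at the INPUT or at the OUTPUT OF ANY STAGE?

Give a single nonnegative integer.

Input: [1, 4, 3, -5, -1] (max |s|=5)
Stage 1 (DELAY): [0, 1, 4, 3, -5] = [0, 1, 4, 3, -5] -> [0, 1, 4, 3, -5] (max |s|=5)
Stage 2 (ABS): |0|=0, |1|=1, |4|=4, |3|=3, |-5|=5 -> [0, 1, 4, 3, 5] (max |s|=5)
Stage 3 (AMPLIFY 3): 0*3=0, 1*3=3, 4*3=12, 3*3=9, 5*3=15 -> [0, 3, 12, 9, 15] (max |s|=15)
Stage 4 (CLIP -8 3): clip(0,-8,3)=0, clip(3,-8,3)=3, clip(12,-8,3)=3, clip(9,-8,3)=3, clip(15,-8,3)=3 -> [0, 3, 3, 3, 3] (max |s|=3)
Overall max amplitude: 15

Answer: 15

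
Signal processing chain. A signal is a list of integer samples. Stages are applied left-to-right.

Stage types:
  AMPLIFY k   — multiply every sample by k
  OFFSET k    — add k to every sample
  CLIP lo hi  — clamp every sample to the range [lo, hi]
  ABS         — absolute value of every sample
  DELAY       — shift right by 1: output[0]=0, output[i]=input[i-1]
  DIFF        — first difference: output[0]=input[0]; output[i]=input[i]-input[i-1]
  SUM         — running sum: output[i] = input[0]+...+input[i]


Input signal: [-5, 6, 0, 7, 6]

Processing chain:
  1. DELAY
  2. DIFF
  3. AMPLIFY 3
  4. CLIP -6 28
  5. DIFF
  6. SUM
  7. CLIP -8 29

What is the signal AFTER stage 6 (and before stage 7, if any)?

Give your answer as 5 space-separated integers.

Input: [-5, 6, 0, 7, 6]
Stage 1 (DELAY): [0, -5, 6, 0, 7] = [0, -5, 6, 0, 7] -> [0, -5, 6, 0, 7]
Stage 2 (DIFF): s[0]=0, -5-0=-5, 6--5=11, 0-6=-6, 7-0=7 -> [0, -5, 11, -6, 7]
Stage 3 (AMPLIFY 3): 0*3=0, -5*3=-15, 11*3=33, -6*3=-18, 7*3=21 -> [0, -15, 33, -18, 21]
Stage 4 (CLIP -6 28): clip(0,-6,28)=0, clip(-15,-6,28)=-6, clip(33,-6,28)=28, clip(-18,-6,28)=-6, clip(21,-6,28)=21 -> [0, -6, 28, -6, 21]
Stage 5 (DIFF): s[0]=0, -6-0=-6, 28--6=34, -6-28=-34, 21--6=27 -> [0, -6, 34, -34, 27]
Stage 6 (SUM): sum[0..0]=0, sum[0..1]=-6, sum[0..2]=28, sum[0..3]=-6, sum[0..4]=21 -> [0, -6, 28, -6, 21]

Answer: 0 -6 28 -6 21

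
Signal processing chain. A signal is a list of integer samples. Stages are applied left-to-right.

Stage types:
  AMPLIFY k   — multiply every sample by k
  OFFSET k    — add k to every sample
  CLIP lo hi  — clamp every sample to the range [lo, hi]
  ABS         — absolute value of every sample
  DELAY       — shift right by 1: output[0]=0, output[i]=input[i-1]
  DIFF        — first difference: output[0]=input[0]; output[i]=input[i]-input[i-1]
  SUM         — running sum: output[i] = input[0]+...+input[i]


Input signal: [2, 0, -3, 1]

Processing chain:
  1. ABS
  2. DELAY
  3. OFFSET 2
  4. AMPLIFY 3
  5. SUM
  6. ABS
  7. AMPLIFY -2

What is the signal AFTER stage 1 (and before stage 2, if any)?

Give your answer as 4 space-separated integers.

Input: [2, 0, -3, 1]
Stage 1 (ABS): |2|=2, |0|=0, |-3|=3, |1|=1 -> [2, 0, 3, 1]

Answer: 2 0 3 1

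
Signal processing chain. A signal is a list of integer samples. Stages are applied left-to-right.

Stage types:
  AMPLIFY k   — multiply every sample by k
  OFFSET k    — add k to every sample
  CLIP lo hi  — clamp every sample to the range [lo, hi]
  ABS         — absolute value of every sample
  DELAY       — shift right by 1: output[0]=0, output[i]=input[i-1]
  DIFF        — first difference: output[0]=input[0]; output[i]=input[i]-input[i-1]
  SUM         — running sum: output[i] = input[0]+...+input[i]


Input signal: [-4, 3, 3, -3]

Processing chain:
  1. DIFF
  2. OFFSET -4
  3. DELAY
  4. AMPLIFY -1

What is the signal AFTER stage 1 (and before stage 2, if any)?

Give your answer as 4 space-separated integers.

Answer: -4 7 0 -6

Derivation:
Input: [-4, 3, 3, -3]
Stage 1 (DIFF): s[0]=-4, 3--4=7, 3-3=0, -3-3=-6 -> [-4, 7, 0, -6]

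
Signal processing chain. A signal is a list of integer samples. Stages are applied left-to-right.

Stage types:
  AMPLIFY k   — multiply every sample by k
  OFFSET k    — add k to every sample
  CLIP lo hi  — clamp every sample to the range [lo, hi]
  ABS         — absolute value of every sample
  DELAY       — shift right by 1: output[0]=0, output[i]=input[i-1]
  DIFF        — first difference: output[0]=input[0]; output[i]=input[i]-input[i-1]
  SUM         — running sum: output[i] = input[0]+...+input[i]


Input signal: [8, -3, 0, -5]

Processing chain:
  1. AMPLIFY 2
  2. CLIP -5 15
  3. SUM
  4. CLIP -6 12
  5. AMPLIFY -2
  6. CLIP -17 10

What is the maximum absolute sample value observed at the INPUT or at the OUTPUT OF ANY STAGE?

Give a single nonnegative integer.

Input: [8, -3, 0, -5] (max |s|=8)
Stage 1 (AMPLIFY 2): 8*2=16, -3*2=-6, 0*2=0, -5*2=-10 -> [16, -6, 0, -10] (max |s|=16)
Stage 2 (CLIP -5 15): clip(16,-5,15)=15, clip(-6,-5,15)=-5, clip(0,-5,15)=0, clip(-10,-5,15)=-5 -> [15, -5, 0, -5] (max |s|=15)
Stage 3 (SUM): sum[0..0]=15, sum[0..1]=10, sum[0..2]=10, sum[0..3]=5 -> [15, 10, 10, 5] (max |s|=15)
Stage 4 (CLIP -6 12): clip(15,-6,12)=12, clip(10,-6,12)=10, clip(10,-6,12)=10, clip(5,-6,12)=5 -> [12, 10, 10, 5] (max |s|=12)
Stage 5 (AMPLIFY -2): 12*-2=-24, 10*-2=-20, 10*-2=-20, 5*-2=-10 -> [-24, -20, -20, -10] (max |s|=24)
Stage 6 (CLIP -17 10): clip(-24,-17,10)=-17, clip(-20,-17,10)=-17, clip(-20,-17,10)=-17, clip(-10,-17,10)=-10 -> [-17, -17, -17, -10] (max |s|=17)
Overall max amplitude: 24

Answer: 24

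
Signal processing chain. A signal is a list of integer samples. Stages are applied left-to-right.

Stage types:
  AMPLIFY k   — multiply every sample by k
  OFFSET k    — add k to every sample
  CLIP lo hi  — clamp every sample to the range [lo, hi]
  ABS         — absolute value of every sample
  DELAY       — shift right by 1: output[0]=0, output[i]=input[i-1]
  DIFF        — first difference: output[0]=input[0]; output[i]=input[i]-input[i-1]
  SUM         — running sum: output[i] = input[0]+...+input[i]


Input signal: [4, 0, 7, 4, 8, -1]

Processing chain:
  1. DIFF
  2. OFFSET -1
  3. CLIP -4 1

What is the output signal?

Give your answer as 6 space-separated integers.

Input: [4, 0, 7, 4, 8, -1]
Stage 1 (DIFF): s[0]=4, 0-4=-4, 7-0=7, 4-7=-3, 8-4=4, -1-8=-9 -> [4, -4, 7, -3, 4, -9]
Stage 2 (OFFSET -1): 4+-1=3, -4+-1=-5, 7+-1=6, -3+-1=-4, 4+-1=3, -9+-1=-10 -> [3, -5, 6, -4, 3, -10]
Stage 3 (CLIP -4 1): clip(3,-4,1)=1, clip(-5,-4,1)=-4, clip(6,-4,1)=1, clip(-4,-4,1)=-4, clip(3,-4,1)=1, clip(-10,-4,1)=-4 -> [1, -4, 1, -4, 1, -4]

Answer: 1 -4 1 -4 1 -4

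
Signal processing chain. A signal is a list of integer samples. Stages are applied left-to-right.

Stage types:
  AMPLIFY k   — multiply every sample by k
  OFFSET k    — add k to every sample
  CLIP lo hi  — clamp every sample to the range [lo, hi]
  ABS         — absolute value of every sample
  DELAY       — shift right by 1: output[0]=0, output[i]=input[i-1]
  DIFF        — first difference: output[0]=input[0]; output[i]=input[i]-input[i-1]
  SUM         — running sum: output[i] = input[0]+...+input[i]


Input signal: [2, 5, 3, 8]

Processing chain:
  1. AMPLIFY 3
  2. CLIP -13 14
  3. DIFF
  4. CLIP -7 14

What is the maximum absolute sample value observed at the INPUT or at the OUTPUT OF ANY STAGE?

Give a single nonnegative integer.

Answer: 24

Derivation:
Input: [2, 5, 3, 8] (max |s|=8)
Stage 1 (AMPLIFY 3): 2*3=6, 5*3=15, 3*3=9, 8*3=24 -> [6, 15, 9, 24] (max |s|=24)
Stage 2 (CLIP -13 14): clip(6,-13,14)=6, clip(15,-13,14)=14, clip(9,-13,14)=9, clip(24,-13,14)=14 -> [6, 14, 9, 14] (max |s|=14)
Stage 3 (DIFF): s[0]=6, 14-6=8, 9-14=-5, 14-9=5 -> [6, 8, -5, 5] (max |s|=8)
Stage 4 (CLIP -7 14): clip(6,-7,14)=6, clip(8,-7,14)=8, clip(-5,-7,14)=-5, clip(5,-7,14)=5 -> [6, 8, -5, 5] (max |s|=8)
Overall max amplitude: 24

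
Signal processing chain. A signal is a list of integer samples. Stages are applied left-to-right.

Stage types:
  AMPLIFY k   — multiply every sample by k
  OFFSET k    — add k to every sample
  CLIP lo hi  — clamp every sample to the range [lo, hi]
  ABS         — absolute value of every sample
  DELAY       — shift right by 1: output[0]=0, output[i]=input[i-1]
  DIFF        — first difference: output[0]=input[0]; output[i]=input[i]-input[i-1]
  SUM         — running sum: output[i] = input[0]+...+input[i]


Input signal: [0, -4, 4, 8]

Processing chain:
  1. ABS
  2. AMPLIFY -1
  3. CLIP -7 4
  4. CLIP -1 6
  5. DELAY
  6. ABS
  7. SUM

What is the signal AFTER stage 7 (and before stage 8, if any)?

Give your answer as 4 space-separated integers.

Answer: 0 0 1 2

Derivation:
Input: [0, -4, 4, 8]
Stage 1 (ABS): |0|=0, |-4|=4, |4|=4, |8|=8 -> [0, 4, 4, 8]
Stage 2 (AMPLIFY -1): 0*-1=0, 4*-1=-4, 4*-1=-4, 8*-1=-8 -> [0, -4, -4, -8]
Stage 3 (CLIP -7 4): clip(0,-7,4)=0, clip(-4,-7,4)=-4, clip(-4,-7,4)=-4, clip(-8,-7,4)=-7 -> [0, -4, -4, -7]
Stage 4 (CLIP -1 6): clip(0,-1,6)=0, clip(-4,-1,6)=-1, clip(-4,-1,6)=-1, clip(-7,-1,6)=-1 -> [0, -1, -1, -1]
Stage 5 (DELAY): [0, 0, -1, -1] = [0, 0, -1, -1] -> [0, 0, -1, -1]
Stage 6 (ABS): |0|=0, |0|=0, |-1|=1, |-1|=1 -> [0, 0, 1, 1]
Stage 7 (SUM): sum[0..0]=0, sum[0..1]=0, sum[0..2]=1, sum[0..3]=2 -> [0, 0, 1, 2]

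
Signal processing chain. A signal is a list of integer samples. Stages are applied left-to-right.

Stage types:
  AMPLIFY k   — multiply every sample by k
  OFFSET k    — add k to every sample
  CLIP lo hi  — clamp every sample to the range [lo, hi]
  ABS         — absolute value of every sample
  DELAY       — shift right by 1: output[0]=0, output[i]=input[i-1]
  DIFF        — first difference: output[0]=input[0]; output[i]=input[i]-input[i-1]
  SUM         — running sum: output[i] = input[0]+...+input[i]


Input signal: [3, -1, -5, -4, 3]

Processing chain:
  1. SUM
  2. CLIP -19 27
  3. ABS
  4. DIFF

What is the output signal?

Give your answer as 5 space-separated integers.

Answer: 3 -1 1 4 -3

Derivation:
Input: [3, -1, -5, -4, 3]
Stage 1 (SUM): sum[0..0]=3, sum[0..1]=2, sum[0..2]=-3, sum[0..3]=-7, sum[0..4]=-4 -> [3, 2, -3, -7, -4]
Stage 2 (CLIP -19 27): clip(3,-19,27)=3, clip(2,-19,27)=2, clip(-3,-19,27)=-3, clip(-7,-19,27)=-7, clip(-4,-19,27)=-4 -> [3, 2, -3, -7, -4]
Stage 3 (ABS): |3|=3, |2|=2, |-3|=3, |-7|=7, |-4|=4 -> [3, 2, 3, 7, 4]
Stage 4 (DIFF): s[0]=3, 2-3=-1, 3-2=1, 7-3=4, 4-7=-3 -> [3, -1, 1, 4, -3]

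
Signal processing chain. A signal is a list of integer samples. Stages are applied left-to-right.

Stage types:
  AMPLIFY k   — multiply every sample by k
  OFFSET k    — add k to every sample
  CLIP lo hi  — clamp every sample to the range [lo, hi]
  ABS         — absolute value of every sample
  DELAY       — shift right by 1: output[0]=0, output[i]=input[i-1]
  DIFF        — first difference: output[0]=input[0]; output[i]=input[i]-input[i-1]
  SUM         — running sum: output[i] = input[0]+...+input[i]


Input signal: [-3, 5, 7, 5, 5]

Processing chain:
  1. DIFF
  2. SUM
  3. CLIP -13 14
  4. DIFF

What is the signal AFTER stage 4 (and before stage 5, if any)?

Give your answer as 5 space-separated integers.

Input: [-3, 5, 7, 5, 5]
Stage 1 (DIFF): s[0]=-3, 5--3=8, 7-5=2, 5-7=-2, 5-5=0 -> [-3, 8, 2, -2, 0]
Stage 2 (SUM): sum[0..0]=-3, sum[0..1]=5, sum[0..2]=7, sum[0..3]=5, sum[0..4]=5 -> [-3, 5, 7, 5, 5]
Stage 3 (CLIP -13 14): clip(-3,-13,14)=-3, clip(5,-13,14)=5, clip(7,-13,14)=7, clip(5,-13,14)=5, clip(5,-13,14)=5 -> [-3, 5, 7, 5, 5]
Stage 4 (DIFF): s[0]=-3, 5--3=8, 7-5=2, 5-7=-2, 5-5=0 -> [-3, 8, 2, -2, 0]

Answer: -3 8 2 -2 0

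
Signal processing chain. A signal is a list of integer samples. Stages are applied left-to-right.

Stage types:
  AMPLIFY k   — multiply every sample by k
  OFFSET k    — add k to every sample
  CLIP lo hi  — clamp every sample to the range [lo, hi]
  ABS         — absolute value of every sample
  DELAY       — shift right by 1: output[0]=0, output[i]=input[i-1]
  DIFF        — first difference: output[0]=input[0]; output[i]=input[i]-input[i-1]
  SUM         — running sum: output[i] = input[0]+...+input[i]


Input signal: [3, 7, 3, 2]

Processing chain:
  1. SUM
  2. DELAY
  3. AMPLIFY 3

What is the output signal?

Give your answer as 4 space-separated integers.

Answer: 0 9 30 39

Derivation:
Input: [3, 7, 3, 2]
Stage 1 (SUM): sum[0..0]=3, sum[0..1]=10, sum[0..2]=13, sum[0..3]=15 -> [3, 10, 13, 15]
Stage 2 (DELAY): [0, 3, 10, 13] = [0, 3, 10, 13] -> [0, 3, 10, 13]
Stage 3 (AMPLIFY 3): 0*3=0, 3*3=9, 10*3=30, 13*3=39 -> [0, 9, 30, 39]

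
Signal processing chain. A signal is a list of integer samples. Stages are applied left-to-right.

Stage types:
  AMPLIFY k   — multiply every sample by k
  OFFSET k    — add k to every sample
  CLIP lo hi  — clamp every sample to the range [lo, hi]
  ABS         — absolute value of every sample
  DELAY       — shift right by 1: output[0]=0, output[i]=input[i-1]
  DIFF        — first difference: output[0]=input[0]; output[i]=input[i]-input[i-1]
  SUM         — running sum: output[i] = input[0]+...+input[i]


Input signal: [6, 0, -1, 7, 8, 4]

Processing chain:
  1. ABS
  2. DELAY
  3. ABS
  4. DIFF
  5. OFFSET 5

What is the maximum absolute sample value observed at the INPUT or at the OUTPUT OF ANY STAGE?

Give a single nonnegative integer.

Input: [6, 0, -1, 7, 8, 4] (max |s|=8)
Stage 1 (ABS): |6|=6, |0|=0, |-1|=1, |7|=7, |8|=8, |4|=4 -> [6, 0, 1, 7, 8, 4] (max |s|=8)
Stage 2 (DELAY): [0, 6, 0, 1, 7, 8] = [0, 6, 0, 1, 7, 8] -> [0, 6, 0, 1, 7, 8] (max |s|=8)
Stage 3 (ABS): |0|=0, |6|=6, |0|=0, |1|=1, |7|=7, |8|=8 -> [0, 6, 0, 1, 7, 8] (max |s|=8)
Stage 4 (DIFF): s[0]=0, 6-0=6, 0-6=-6, 1-0=1, 7-1=6, 8-7=1 -> [0, 6, -6, 1, 6, 1] (max |s|=6)
Stage 5 (OFFSET 5): 0+5=5, 6+5=11, -6+5=-1, 1+5=6, 6+5=11, 1+5=6 -> [5, 11, -1, 6, 11, 6] (max |s|=11)
Overall max amplitude: 11

Answer: 11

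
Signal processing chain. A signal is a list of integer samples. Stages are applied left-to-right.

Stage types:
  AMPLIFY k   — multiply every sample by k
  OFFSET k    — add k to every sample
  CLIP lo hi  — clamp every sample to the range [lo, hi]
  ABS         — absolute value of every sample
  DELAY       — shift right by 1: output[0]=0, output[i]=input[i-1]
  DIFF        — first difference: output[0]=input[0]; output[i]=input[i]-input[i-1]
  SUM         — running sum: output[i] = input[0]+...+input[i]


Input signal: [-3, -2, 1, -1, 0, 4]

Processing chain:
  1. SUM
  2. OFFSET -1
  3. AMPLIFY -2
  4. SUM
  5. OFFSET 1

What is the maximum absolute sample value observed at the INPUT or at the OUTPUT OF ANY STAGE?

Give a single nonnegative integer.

Input: [-3, -2, 1, -1, 0, 4] (max |s|=4)
Stage 1 (SUM): sum[0..0]=-3, sum[0..1]=-5, sum[0..2]=-4, sum[0..3]=-5, sum[0..4]=-5, sum[0..5]=-1 -> [-3, -5, -4, -5, -5, -1] (max |s|=5)
Stage 2 (OFFSET -1): -3+-1=-4, -5+-1=-6, -4+-1=-5, -5+-1=-6, -5+-1=-6, -1+-1=-2 -> [-4, -6, -5, -6, -6, -2] (max |s|=6)
Stage 3 (AMPLIFY -2): -4*-2=8, -6*-2=12, -5*-2=10, -6*-2=12, -6*-2=12, -2*-2=4 -> [8, 12, 10, 12, 12, 4] (max |s|=12)
Stage 4 (SUM): sum[0..0]=8, sum[0..1]=20, sum[0..2]=30, sum[0..3]=42, sum[0..4]=54, sum[0..5]=58 -> [8, 20, 30, 42, 54, 58] (max |s|=58)
Stage 5 (OFFSET 1): 8+1=9, 20+1=21, 30+1=31, 42+1=43, 54+1=55, 58+1=59 -> [9, 21, 31, 43, 55, 59] (max |s|=59)
Overall max amplitude: 59

Answer: 59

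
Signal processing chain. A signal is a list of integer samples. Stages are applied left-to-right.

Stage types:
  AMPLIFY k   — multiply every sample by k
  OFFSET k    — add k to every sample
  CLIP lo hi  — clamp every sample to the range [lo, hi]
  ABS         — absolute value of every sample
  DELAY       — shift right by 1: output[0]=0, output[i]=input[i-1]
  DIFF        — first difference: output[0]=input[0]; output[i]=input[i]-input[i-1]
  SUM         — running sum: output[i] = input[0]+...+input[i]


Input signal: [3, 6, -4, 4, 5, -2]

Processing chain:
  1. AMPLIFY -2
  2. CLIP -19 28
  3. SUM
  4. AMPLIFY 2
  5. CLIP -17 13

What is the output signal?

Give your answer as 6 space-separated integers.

Answer: -12 -17 -17 -17 -17 -17

Derivation:
Input: [3, 6, -4, 4, 5, -2]
Stage 1 (AMPLIFY -2): 3*-2=-6, 6*-2=-12, -4*-2=8, 4*-2=-8, 5*-2=-10, -2*-2=4 -> [-6, -12, 8, -8, -10, 4]
Stage 2 (CLIP -19 28): clip(-6,-19,28)=-6, clip(-12,-19,28)=-12, clip(8,-19,28)=8, clip(-8,-19,28)=-8, clip(-10,-19,28)=-10, clip(4,-19,28)=4 -> [-6, -12, 8, -8, -10, 4]
Stage 3 (SUM): sum[0..0]=-6, sum[0..1]=-18, sum[0..2]=-10, sum[0..3]=-18, sum[0..4]=-28, sum[0..5]=-24 -> [-6, -18, -10, -18, -28, -24]
Stage 4 (AMPLIFY 2): -6*2=-12, -18*2=-36, -10*2=-20, -18*2=-36, -28*2=-56, -24*2=-48 -> [-12, -36, -20, -36, -56, -48]
Stage 5 (CLIP -17 13): clip(-12,-17,13)=-12, clip(-36,-17,13)=-17, clip(-20,-17,13)=-17, clip(-36,-17,13)=-17, clip(-56,-17,13)=-17, clip(-48,-17,13)=-17 -> [-12, -17, -17, -17, -17, -17]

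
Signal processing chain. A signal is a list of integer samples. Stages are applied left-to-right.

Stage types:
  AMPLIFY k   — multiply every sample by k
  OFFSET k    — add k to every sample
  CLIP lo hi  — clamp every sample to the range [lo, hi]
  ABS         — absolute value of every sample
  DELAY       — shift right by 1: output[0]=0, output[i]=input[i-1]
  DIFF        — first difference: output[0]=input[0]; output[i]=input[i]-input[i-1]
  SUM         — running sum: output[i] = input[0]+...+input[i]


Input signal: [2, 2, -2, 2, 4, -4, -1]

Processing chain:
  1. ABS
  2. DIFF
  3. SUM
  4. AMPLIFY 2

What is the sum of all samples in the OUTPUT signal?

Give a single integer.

Answer: 34

Derivation:
Input: [2, 2, -2, 2, 4, -4, -1]
Stage 1 (ABS): |2|=2, |2|=2, |-2|=2, |2|=2, |4|=4, |-4|=4, |-1|=1 -> [2, 2, 2, 2, 4, 4, 1]
Stage 2 (DIFF): s[0]=2, 2-2=0, 2-2=0, 2-2=0, 4-2=2, 4-4=0, 1-4=-3 -> [2, 0, 0, 0, 2, 0, -3]
Stage 3 (SUM): sum[0..0]=2, sum[0..1]=2, sum[0..2]=2, sum[0..3]=2, sum[0..4]=4, sum[0..5]=4, sum[0..6]=1 -> [2, 2, 2, 2, 4, 4, 1]
Stage 4 (AMPLIFY 2): 2*2=4, 2*2=4, 2*2=4, 2*2=4, 4*2=8, 4*2=8, 1*2=2 -> [4, 4, 4, 4, 8, 8, 2]
Output sum: 34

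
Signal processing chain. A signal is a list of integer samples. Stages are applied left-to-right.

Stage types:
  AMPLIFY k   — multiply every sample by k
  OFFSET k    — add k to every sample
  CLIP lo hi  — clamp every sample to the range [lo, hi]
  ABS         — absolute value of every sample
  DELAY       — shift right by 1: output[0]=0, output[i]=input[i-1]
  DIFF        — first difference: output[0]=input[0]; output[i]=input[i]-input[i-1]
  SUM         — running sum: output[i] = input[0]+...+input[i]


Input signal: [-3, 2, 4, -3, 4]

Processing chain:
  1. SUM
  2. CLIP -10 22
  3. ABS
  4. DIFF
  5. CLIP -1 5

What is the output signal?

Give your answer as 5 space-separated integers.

Input: [-3, 2, 4, -3, 4]
Stage 1 (SUM): sum[0..0]=-3, sum[0..1]=-1, sum[0..2]=3, sum[0..3]=0, sum[0..4]=4 -> [-3, -1, 3, 0, 4]
Stage 2 (CLIP -10 22): clip(-3,-10,22)=-3, clip(-1,-10,22)=-1, clip(3,-10,22)=3, clip(0,-10,22)=0, clip(4,-10,22)=4 -> [-3, -1, 3, 0, 4]
Stage 3 (ABS): |-3|=3, |-1|=1, |3|=3, |0|=0, |4|=4 -> [3, 1, 3, 0, 4]
Stage 4 (DIFF): s[0]=3, 1-3=-2, 3-1=2, 0-3=-3, 4-0=4 -> [3, -2, 2, -3, 4]
Stage 5 (CLIP -1 5): clip(3,-1,5)=3, clip(-2,-1,5)=-1, clip(2,-1,5)=2, clip(-3,-1,5)=-1, clip(4,-1,5)=4 -> [3, -1, 2, -1, 4]

Answer: 3 -1 2 -1 4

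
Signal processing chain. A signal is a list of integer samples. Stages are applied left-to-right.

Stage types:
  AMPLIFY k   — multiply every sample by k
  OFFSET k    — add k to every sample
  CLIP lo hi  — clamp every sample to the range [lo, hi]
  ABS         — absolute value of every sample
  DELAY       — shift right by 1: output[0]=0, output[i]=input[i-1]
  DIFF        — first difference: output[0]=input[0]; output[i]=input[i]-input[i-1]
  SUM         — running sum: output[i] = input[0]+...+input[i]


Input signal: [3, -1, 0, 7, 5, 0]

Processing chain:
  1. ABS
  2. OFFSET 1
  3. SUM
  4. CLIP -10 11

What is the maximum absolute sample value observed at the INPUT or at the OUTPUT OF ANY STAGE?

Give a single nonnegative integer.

Input: [3, -1, 0, 7, 5, 0] (max |s|=7)
Stage 1 (ABS): |3|=3, |-1|=1, |0|=0, |7|=7, |5|=5, |0|=0 -> [3, 1, 0, 7, 5, 0] (max |s|=7)
Stage 2 (OFFSET 1): 3+1=4, 1+1=2, 0+1=1, 7+1=8, 5+1=6, 0+1=1 -> [4, 2, 1, 8, 6, 1] (max |s|=8)
Stage 3 (SUM): sum[0..0]=4, sum[0..1]=6, sum[0..2]=7, sum[0..3]=15, sum[0..4]=21, sum[0..5]=22 -> [4, 6, 7, 15, 21, 22] (max |s|=22)
Stage 4 (CLIP -10 11): clip(4,-10,11)=4, clip(6,-10,11)=6, clip(7,-10,11)=7, clip(15,-10,11)=11, clip(21,-10,11)=11, clip(22,-10,11)=11 -> [4, 6, 7, 11, 11, 11] (max |s|=11)
Overall max amplitude: 22

Answer: 22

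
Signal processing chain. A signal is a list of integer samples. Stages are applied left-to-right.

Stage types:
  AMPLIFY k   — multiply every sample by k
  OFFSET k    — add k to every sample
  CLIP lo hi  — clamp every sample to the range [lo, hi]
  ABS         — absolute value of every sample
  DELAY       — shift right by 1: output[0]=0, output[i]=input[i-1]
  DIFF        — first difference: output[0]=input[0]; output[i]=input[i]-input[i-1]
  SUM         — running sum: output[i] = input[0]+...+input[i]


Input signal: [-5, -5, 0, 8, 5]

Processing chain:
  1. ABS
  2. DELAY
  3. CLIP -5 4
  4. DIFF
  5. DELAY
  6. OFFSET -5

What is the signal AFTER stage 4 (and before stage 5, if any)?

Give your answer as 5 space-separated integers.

Answer: 0 4 0 -4 4

Derivation:
Input: [-5, -5, 0, 8, 5]
Stage 1 (ABS): |-5|=5, |-5|=5, |0|=0, |8|=8, |5|=5 -> [5, 5, 0, 8, 5]
Stage 2 (DELAY): [0, 5, 5, 0, 8] = [0, 5, 5, 0, 8] -> [0, 5, 5, 0, 8]
Stage 3 (CLIP -5 4): clip(0,-5,4)=0, clip(5,-5,4)=4, clip(5,-5,4)=4, clip(0,-5,4)=0, clip(8,-5,4)=4 -> [0, 4, 4, 0, 4]
Stage 4 (DIFF): s[0]=0, 4-0=4, 4-4=0, 0-4=-4, 4-0=4 -> [0, 4, 0, -4, 4]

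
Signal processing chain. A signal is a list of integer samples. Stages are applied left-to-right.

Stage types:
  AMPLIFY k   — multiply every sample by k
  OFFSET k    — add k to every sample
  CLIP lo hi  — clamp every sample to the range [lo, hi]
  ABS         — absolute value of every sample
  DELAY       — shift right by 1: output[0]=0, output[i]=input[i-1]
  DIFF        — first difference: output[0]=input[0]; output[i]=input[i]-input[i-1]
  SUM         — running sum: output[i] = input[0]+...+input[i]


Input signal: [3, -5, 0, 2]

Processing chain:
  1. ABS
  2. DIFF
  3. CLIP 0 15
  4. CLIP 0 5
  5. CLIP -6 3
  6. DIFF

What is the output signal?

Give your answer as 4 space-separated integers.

Answer: 3 -1 -2 2

Derivation:
Input: [3, -5, 0, 2]
Stage 1 (ABS): |3|=3, |-5|=5, |0|=0, |2|=2 -> [3, 5, 0, 2]
Stage 2 (DIFF): s[0]=3, 5-3=2, 0-5=-5, 2-0=2 -> [3, 2, -5, 2]
Stage 3 (CLIP 0 15): clip(3,0,15)=3, clip(2,0,15)=2, clip(-5,0,15)=0, clip(2,0,15)=2 -> [3, 2, 0, 2]
Stage 4 (CLIP 0 5): clip(3,0,5)=3, clip(2,0,5)=2, clip(0,0,5)=0, clip(2,0,5)=2 -> [3, 2, 0, 2]
Stage 5 (CLIP -6 3): clip(3,-6,3)=3, clip(2,-6,3)=2, clip(0,-6,3)=0, clip(2,-6,3)=2 -> [3, 2, 0, 2]
Stage 6 (DIFF): s[0]=3, 2-3=-1, 0-2=-2, 2-0=2 -> [3, -1, -2, 2]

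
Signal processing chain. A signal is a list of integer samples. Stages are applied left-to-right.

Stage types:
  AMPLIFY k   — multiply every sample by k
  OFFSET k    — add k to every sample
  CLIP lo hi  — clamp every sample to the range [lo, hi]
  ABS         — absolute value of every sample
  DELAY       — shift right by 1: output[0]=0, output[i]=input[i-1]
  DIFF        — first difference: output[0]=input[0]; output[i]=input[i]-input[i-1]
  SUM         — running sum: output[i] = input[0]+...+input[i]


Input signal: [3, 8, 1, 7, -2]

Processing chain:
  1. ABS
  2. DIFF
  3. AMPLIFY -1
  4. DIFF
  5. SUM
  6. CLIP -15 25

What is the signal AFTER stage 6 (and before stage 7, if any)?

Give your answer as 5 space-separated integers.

Answer: -3 -5 7 -6 5

Derivation:
Input: [3, 8, 1, 7, -2]
Stage 1 (ABS): |3|=3, |8|=8, |1|=1, |7|=7, |-2|=2 -> [3, 8, 1, 7, 2]
Stage 2 (DIFF): s[0]=3, 8-3=5, 1-8=-7, 7-1=6, 2-7=-5 -> [3, 5, -7, 6, -5]
Stage 3 (AMPLIFY -1): 3*-1=-3, 5*-1=-5, -7*-1=7, 6*-1=-6, -5*-1=5 -> [-3, -5, 7, -6, 5]
Stage 4 (DIFF): s[0]=-3, -5--3=-2, 7--5=12, -6-7=-13, 5--6=11 -> [-3, -2, 12, -13, 11]
Stage 5 (SUM): sum[0..0]=-3, sum[0..1]=-5, sum[0..2]=7, sum[0..3]=-6, sum[0..4]=5 -> [-3, -5, 7, -6, 5]
Stage 6 (CLIP -15 25): clip(-3,-15,25)=-3, clip(-5,-15,25)=-5, clip(7,-15,25)=7, clip(-6,-15,25)=-6, clip(5,-15,25)=5 -> [-3, -5, 7, -6, 5]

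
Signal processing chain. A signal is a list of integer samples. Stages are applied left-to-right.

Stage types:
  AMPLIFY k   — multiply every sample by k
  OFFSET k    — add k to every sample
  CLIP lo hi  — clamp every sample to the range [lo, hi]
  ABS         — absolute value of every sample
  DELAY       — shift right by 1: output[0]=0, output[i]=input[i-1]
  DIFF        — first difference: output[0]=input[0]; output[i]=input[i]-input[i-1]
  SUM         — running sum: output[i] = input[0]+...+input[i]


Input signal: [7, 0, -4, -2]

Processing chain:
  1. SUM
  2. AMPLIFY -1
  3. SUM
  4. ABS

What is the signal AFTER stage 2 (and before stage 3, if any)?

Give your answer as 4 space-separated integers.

Input: [7, 0, -4, -2]
Stage 1 (SUM): sum[0..0]=7, sum[0..1]=7, sum[0..2]=3, sum[0..3]=1 -> [7, 7, 3, 1]
Stage 2 (AMPLIFY -1): 7*-1=-7, 7*-1=-7, 3*-1=-3, 1*-1=-1 -> [-7, -7, -3, -1]

Answer: -7 -7 -3 -1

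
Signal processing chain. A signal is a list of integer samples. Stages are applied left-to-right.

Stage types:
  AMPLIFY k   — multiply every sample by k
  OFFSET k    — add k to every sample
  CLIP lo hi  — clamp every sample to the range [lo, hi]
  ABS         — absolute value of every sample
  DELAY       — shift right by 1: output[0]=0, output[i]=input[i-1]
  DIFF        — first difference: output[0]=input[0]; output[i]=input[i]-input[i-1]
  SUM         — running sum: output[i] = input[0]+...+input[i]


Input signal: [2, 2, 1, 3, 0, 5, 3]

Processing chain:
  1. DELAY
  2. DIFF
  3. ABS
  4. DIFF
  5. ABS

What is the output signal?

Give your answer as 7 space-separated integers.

Input: [2, 2, 1, 3, 0, 5, 3]
Stage 1 (DELAY): [0, 2, 2, 1, 3, 0, 5] = [0, 2, 2, 1, 3, 0, 5] -> [0, 2, 2, 1, 3, 0, 5]
Stage 2 (DIFF): s[0]=0, 2-0=2, 2-2=0, 1-2=-1, 3-1=2, 0-3=-3, 5-0=5 -> [0, 2, 0, -1, 2, -3, 5]
Stage 3 (ABS): |0|=0, |2|=2, |0|=0, |-1|=1, |2|=2, |-3|=3, |5|=5 -> [0, 2, 0, 1, 2, 3, 5]
Stage 4 (DIFF): s[0]=0, 2-0=2, 0-2=-2, 1-0=1, 2-1=1, 3-2=1, 5-3=2 -> [0, 2, -2, 1, 1, 1, 2]
Stage 5 (ABS): |0|=0, |2|=2, |-2|=2, |1|=1, |1|=1, |1|=1, |2|=2 -> [0, 2, 2, 1, 1, 1, 2]

Answer: 0 2 2 1 1 1 2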